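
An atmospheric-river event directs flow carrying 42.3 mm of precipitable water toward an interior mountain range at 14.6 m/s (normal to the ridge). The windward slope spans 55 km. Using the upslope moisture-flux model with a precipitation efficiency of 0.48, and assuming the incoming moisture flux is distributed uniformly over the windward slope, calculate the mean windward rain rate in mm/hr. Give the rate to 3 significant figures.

R ≈ 19.4 mm/hr

Incoming column moisture flux per unit ridge length: F = V × PW = 14.6 × 42.3 = 617.58 mm·m/s.
Spread over the 55 km slope with efficiency ε = 0.48: R = ε·F/W = 0.48 × 617.58 / 55000 m = 5.390e-03 mm/s.
R = 5.390e-03 × 3600 = 19.4 mm/hr.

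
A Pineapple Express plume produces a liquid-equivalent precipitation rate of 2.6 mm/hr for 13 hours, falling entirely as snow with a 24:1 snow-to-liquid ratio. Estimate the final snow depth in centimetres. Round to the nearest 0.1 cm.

snow depth ≈ 81.1 cm

Liquid-equivalent depth = 2.6 × 13 = 33.8 mm.
Snow depth = 33.8 mm × 24 = 811.2 mm = 81.1 cm.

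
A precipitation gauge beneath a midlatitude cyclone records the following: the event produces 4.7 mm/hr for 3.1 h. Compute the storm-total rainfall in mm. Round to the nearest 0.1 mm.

total ≈ 14.6 mm

Total = Σ Rᵢ Δtᵢ = 4.7 × 3.1
      = 14.57 = 14.6 mm.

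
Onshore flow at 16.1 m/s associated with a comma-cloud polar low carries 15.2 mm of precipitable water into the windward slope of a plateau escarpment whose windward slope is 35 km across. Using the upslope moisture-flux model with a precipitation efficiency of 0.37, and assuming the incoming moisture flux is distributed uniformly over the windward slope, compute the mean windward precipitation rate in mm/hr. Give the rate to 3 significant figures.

Incoming column moisture flux per unit ridge length: F = V × PW = 16.1 × 15.2 = 244.72 mm·m/s.
Spread over the 35 km slope with efficiency ε = 0.37: R = ε·F/W = 0.37 × 244.72 / 35000 m = 2.587e-03 mm/s.
R = 2.587e-03 × 3600 = 9.31 mm/hr.

R ≈ 9.31 mm/hr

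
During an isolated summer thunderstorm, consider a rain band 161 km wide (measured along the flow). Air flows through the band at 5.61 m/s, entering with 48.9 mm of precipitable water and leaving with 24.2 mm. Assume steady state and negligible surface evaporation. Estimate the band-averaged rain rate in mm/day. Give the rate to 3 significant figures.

Column moisture flux per unit crosswind length is F = V × PW.
Inflow: F_in = 5.61 × 48.9 = 274.329 mm·m/s
Outflow: F_out = 5.61 × 24.2 = 135.762 mm·m/s
Steady-state rate R = (F_in − F_out)/L = (274.329 − 135.762) / 161000 m = 8.607e-04 mm/s.
R = 8.607e-04 × 3600 × 24 = 74.4 mm/day.

R ≈ 74.4 mm/day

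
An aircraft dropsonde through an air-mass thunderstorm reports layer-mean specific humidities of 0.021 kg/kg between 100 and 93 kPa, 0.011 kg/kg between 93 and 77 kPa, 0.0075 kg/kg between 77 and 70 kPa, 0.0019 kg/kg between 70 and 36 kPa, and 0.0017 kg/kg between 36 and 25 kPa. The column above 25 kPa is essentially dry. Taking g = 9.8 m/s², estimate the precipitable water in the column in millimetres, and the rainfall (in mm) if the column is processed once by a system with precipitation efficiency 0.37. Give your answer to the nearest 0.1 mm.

Precipitable water is the column-integrated vapour mass per unit area: PW = (1/g) Σ q̄ Δp, with q in kg/kg and Δp in Pa (1 kg/m² of water = 1 mm).
Layer 100–93 kPa: Δp = 70 hPa = 7000 Pa, q̄ = 0.021 kg/kg → 0.021 × 7000 / 9.8 = 15.00 mm
Layer 93–77 kPa: Δp = 160 hPa = 16000 Pa, q̄ = 0.011 kg/kg → 0.011 × 16000 / 9.8 = 17.96 mm
Layer 77–70 kPa: Δp = 70 hPa = 7000 Pa, q̄ = 0.0075 kg/kg → 0.0075 × 7000 / 9.8 = 5.36 mm
Layer 70–36 kPa: Δp = 340 hPa = 34000 Pa, q̄ = 0.0019 kg/kg → 0.0019 × 34000 / 9.8 = 6.59 mm
Layer 36–25 kPa: Δp = 110 hPa = 11000 Pa, q̄ = 0.0017 kg/kg → 0.0017 × 11000 / 9.8 = 1.91 mm
PW = 15.00 + 17.96 + 5.36 + 6.59 + 1.91 = 46.82 ≈ 46.8 mm.
Rainfall = ε × PW = 0.37 × 46.8 = 17.3 mm.

PW ≈ 46.8 mm; rainfall ≈ 17.3 mm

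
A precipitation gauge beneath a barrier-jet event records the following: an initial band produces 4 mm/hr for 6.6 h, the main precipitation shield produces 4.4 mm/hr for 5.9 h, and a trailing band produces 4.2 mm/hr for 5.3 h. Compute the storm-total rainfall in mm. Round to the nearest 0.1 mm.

total ≈ 74.6 mm

Total = Σ Rᵢ Δtᵢ = 4 × 6.6 + 4.4 × 5.9 + 4.2 × 5.3
      = 26.4 + 25.96 + 22.26 = 74.6 mm.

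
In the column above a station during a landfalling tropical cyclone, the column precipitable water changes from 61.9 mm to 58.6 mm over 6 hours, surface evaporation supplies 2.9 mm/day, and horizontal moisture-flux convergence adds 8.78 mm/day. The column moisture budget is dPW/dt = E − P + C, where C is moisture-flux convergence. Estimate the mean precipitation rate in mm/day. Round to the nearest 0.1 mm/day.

dPW/dt = (58.6 − 61.9) mm / (6/24 day) = -13.200 mm/day.
P = E + C − dPW/dt = 2.9 + (8.78) − (-13.200) = 24.9 mm/day.

P ≈ 24.9 mm/day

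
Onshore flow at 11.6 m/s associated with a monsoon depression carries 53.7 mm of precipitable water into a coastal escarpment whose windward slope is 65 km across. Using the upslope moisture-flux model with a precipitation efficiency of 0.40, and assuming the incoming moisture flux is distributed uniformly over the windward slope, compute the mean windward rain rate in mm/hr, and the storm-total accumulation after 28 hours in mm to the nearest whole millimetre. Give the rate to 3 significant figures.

R ≈ 13.8 mm/hr; total ≈ 386 mm

Incoming column moisture flux per unit ridge length: F = V × PW = 11.6 × 53.7 = 622.92 mm·m/s.
Spread over the 65 km slope with efficiency ε = 0.40: R = ε·F/W = 0.40 × 622.92 / 65000 m = 3.833e-03 mm/s.
R = 3.833e-03 × 3600 = 13.8 mm/hr.
Over 28 h: total = 13.8 × 28 = 386.4 ≈ 386 mm.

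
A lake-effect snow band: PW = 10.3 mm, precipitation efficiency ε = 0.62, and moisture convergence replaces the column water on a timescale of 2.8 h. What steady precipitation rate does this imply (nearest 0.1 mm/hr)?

R ≈ 2.3 mm/hr

Each overturning extracts ε × PW = 0.62 × 10.3 = 6.386 mm.
Rate = ε·PW / τ = 6.386 / 2.8 h = 2.3 mm/hr.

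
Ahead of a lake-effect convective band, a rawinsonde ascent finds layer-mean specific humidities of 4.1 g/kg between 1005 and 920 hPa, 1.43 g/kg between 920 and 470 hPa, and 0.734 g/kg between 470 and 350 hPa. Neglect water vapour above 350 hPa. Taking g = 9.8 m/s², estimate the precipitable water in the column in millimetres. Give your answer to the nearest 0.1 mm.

PW ≈ 11.0 mm

Precipitable water is the column-integrated vapour mass per unit area: PW = (1/g) Σ q̄ Δp, with q in kg/kg and Δp in Pa (1 kg/m² of water = 1 mm).
Layer 1005–920 hPa: Δp = 85 hPa = 8500 Pa, q̄ = 0.0041 kg/kg → 0.0041 × 8500 / 9.8 = 3.56 mm
Layer 920–470 hPa: Δp = 450 hPa = 45000 Pa, q̄ = 0.00143 kg/kg → 0.00143 × 45000 / 9.8 = 6.57 mm
Layer 470–350 hPa: Δp = 120 hPa = 12000 Pa, q̄ = 0.000734 kg/kg → 0.000734 × 12000 / 9.8 = 0.90 mm
PW = 3.56 + 6.57 + 0.90 = 11.03 ≈ 11.0 mm.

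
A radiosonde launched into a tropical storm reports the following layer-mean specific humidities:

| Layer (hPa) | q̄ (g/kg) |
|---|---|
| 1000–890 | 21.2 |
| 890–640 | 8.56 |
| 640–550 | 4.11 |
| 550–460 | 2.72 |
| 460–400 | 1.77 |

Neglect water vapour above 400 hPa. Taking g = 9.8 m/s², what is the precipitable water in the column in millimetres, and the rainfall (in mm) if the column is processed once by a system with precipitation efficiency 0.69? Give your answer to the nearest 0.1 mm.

Precipitable water is the column-integrated vapour mass per unit area: PW = (1/g) Σ q̄ Δp, with q in kg/kg and Δp in Pa (1 kg/m² of water = 1 mm).
Layer 1000–890 hPa: Δp = 110 hPa = 11000 Pa, q̄ = 0.0212 kg/kg → 0.0212 × 11000 / 9.8 = 23.80 mm
Layer 890–640 hPa: Δp = 250 hPa = 25000 Pa, q̄ = 0.00856 kg/kg → 0.00856 × 25000 / 9.8 = 21.84 mm
Layer 640–550 hPa: Δp = 90 hPa = 9000 Pa, q̄ = 0.00411 kg/kg → 0.00411 × 9000 / 9.8 = 3.77 mm
Layer 550–460 hPa: Δp = 90 hPa = 9000 Pa, q̄ = 0.00272 kg/kg → 0.00272 × 9000 / 9.8 = 2.50 mm
Layer 460–400 hPa: Δp = 60 hPa = 6000 Pa, q̄ = 0.00177 kg/kg → 0.00177 × 6000 / 9.8 = 1.08 mm
PW = 23.80 + 21.84 + 3.77 + 2.50 + 1.08 = 52.99 ≈ 53.0 mm.
Rainfall = ε × PW = 0.69 × 53.0 = 36.6 mm.

PW ≈ 53.0 mm; rainfall ≈ 36.6 mm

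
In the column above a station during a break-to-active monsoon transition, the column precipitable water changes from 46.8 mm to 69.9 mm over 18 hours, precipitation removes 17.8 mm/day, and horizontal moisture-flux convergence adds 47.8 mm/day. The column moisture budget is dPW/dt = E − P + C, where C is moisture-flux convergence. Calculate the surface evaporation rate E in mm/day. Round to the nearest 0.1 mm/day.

dPW/dt = (69.9 − 46.8) mm / (18/24 day) = +30.800 mm/day.
E = dPW/dt + P − C = (+30.800) + 17.8 − (47.8) = 0.8 mm/day.

E ≈ 0.8 mm/day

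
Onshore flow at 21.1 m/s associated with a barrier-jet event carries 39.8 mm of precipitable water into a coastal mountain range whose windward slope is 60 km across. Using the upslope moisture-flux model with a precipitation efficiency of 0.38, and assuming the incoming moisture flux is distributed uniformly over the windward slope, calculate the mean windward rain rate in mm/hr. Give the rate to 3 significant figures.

R ≈ 19.1 mm/hr

Incoming column moisture flux per unit ridge length: F = V × PW = 21.1 × 39.8 = 839.78 mm·m/s.
Spread over the 60 km slope with efficiency ε = 0.38: R = ε·F/W = 0.38 × 839.78 / 60000 m = 5.319e-03 mm/s.
R = 5.319e-03 × 3600 = 19.1 mm/hr.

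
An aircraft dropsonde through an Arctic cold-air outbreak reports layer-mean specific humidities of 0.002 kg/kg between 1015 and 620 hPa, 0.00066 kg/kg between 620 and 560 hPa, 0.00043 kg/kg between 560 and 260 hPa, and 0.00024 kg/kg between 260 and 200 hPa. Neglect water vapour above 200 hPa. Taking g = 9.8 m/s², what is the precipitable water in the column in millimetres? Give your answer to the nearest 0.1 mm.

PW ≈ 9.9 mm

Precipitable water is the column-integrated vapour mass per unit area: PW = (1/g) Σ q̄ Δp, with q in kg/kg and Δp in Pa (1 kg/m² of water = 1 mm).
Layer 1015–620 hPa: Δp = 395 hPa = 39500 Pa, q̄ = 0.002 kg/kg → 0.002 × 39500 / 9.8 = 8.06 mm
Layer 620–560 hPa: Δp = 60 hPa = 6000 Pa, q̄ = 0.00066 kg/kg → 0.00066 × 6000 / 9.8 = 0.40 mm
Layer 560–260 hPa: Δp = 300 hPa = 30000 Pa, q̄ = 0.00043 kg/kg → 0.00043 × 30000 / 9.8 = 1.32 mm
Layer 260–200 hPa: Δp = 60 hPa = 6000 Pa, q̄ = 0.00024 kg/kg → 0.00024 × 6000 / 9.8 = 0.15 mm
PW = 8.06 + 0.40 + 1.32 + 0.15 = 9.93 ≈ 9.9 mm.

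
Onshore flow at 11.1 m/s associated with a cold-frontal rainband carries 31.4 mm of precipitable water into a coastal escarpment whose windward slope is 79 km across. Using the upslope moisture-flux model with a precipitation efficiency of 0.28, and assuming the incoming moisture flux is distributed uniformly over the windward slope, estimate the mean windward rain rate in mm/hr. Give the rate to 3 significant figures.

R ≈ 4.45 mm/hr

Incoming column moisture flux per unit ridge length: F = V × PW = 11.1 × 31.4 = 348.54 mm·m/s.
Spread over the 79 km slope with efficiency ε = 0.28: R = ε·F/W = 0.28 × 348.54 / 79000 m = 1.235e-03 mm/s.
R = 1.235e-03 × 3600 = 4.45 mm/hr.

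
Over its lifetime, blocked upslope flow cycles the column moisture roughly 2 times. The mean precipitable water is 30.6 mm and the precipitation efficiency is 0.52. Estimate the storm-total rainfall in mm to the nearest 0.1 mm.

Each cycle deposits ε × PW = 0.52 × 30.6 = 15.912 mm.
Over 2 cycles: 2 × 15.912 = 31.8 mm.

rainfall ≈ 31.8 mm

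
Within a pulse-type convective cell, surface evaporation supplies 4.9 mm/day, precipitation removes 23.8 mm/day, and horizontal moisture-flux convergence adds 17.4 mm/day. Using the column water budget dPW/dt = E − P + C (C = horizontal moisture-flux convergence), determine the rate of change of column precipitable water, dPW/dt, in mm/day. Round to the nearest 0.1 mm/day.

dPW/dt ≈ -1.5 mm/day

dPW/dt = E − P + C = 4.9 − 23.8 + (17.4) = -1.5 mm/day.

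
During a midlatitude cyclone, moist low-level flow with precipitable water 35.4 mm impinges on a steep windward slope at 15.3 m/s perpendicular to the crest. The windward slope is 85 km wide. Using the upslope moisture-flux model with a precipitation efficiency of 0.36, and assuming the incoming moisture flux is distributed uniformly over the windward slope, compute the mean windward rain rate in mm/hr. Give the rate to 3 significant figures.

R ≈ 8.26 mm/hr

Incoming column moisture flux per unit ridge length: F = V × PW = 15.3 × 35.4 = 541.62 mm·m/s.
Spread over the 85 km slope with efficiency ε = 0.36: R = ε·F/W = 0.36 × 541.62 / 85000 m = 2.294e-03 mm/s.
R = 2.294e-03 × 3600 = 8.26 mm/hr.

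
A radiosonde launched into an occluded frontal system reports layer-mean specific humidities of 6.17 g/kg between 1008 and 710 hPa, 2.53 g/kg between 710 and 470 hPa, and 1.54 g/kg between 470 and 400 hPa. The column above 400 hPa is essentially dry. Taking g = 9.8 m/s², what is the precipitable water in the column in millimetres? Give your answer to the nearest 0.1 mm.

Precipitable water is the column-integrated vapour mass per unit area: PW = (1/g) Σ q̄ Δp, with q in kg/kg and Δp in Pa (1 kg/m² of water = 1 mm).
Layer 1008–710 hPa: Δp = 298 hPa = 29800 Pa, q̄ = 0.00617 kg/kg → 0.00617 × 29800 / 9.8 = 18.76 mm
Layer 710–470 hPa: Δp = 240 hPa = 24000 Pa, q̄ = 0.00253 kg/kg → 0.00253 × 24000 / 9.8 = 6.20 mm
Layer 470–400 hPa: Δp = 70 hPa = 7000 Pa, q̄ = 0.00154 kg/kg → 0.00154 × 7000 / 9.8 = 1.10 mm
PW = 18.76 + 6.20 + 1.10 = 26.06 ≈ 26.1 mm.

PW ≈ 26.1 mm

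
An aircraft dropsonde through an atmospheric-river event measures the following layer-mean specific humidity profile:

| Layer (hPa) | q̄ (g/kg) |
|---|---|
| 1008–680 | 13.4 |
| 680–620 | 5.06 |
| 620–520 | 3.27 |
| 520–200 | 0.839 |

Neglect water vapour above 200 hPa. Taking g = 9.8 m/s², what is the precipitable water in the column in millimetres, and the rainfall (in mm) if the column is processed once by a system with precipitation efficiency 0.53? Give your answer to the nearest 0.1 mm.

Precipitable water is the column-integrated vapour mass per unit area: PW = (1/g) Σ q̄ Δp, with q in kg/kg and Δp in Pa (1 kg/m² of water = 1 mm).
Layer 1008–680 hPa: Δp = 328 hPa = 32800 Pa, q̄ = 0.0134 kg/kg → 0.0134 × 32800 / 9.8 = 44.85 mm
Layer 680–620 hPa: Δp = 60 hPa = 6000 Pa, q̄ = 0.00506 kg/kg → 0.00506 × 6000 / 9.8 = 3.10 mm
Layer 620–520 hPa: Δp = 100 hPa = 10000 Pa, q̄ = 0.00327 kg/kg → 0.00327 × 10000 / 9.8 = 3.34 mm
Layer 520–200 hPa: Δp = 320 hPa = 32000 Pa, q̄ = 0.000839 kg/kg → 0.000839 × 32000 / 9.8 = 2.74 mm
PW = 44.85 + 3.10 + 3.34 + 2.74 = 54.03 ≈ 54.0 mm.
Rainfall = ε × PW = 0.53 × 54.0 = 28.6 mm.

PW ≈ 54.0 mm; rainfall ≈ 28.6 mm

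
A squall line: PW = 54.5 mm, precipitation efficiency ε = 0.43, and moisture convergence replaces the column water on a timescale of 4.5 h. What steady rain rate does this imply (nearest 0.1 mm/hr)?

Each overturning extracts ε × PW = 0.43 × 54.5 = 23.435 mm.
Rate = ε·PW / τ = 23.435 / 4.5 h = 5.2 mm/hr.

R ≈ 5.2 mm/hr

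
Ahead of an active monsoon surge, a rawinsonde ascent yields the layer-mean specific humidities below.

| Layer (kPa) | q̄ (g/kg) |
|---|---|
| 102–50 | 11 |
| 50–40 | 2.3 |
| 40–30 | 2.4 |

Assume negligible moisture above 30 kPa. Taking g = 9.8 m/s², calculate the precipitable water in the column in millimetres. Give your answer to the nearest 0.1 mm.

PW ≈ 63.2 mm

Precipitable water is the column-integrated vapour mass per unit area: PW = (1/g) Σ q̄ Δp, with q in kg/kg and Δp in Pa (1 kg/m² of water = 1 mm).
Layer 102–50 kPa: Δp = 520 hPa = 52000 Pa, q̄ = 0.011 kg/kg → 0.011 × 52000 / 9.8 = 58.37 mm
Layer 50–40 kPa: Δp = 100 hPa = 10000 Pa, q̄ = 0.0023 kg/kg → 0.0023 × 10000 / 9.8 = 2.35 mm
Layer 40–30 kPa: Δp = 100 hPa = 10000 Pa, q̄ = 0.0024 kg/kg → 0.0024 × 10000 / 9.8 = 2.45 mm
PW = 58.37 + 2.35 + 2.45 = 63.17 ≈ 63.2 mm.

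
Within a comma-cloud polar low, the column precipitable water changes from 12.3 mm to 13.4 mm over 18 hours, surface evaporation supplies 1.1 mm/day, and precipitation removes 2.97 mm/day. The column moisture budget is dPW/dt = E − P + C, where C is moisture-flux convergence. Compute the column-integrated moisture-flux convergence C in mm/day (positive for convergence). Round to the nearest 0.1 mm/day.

dPW/dt = (13.4 − 12.3) mm / (18/24 day) = +1.467 mm/day.
C = dPW/dt − E + P = (+1.467) − 1.1 + 2.97 = 3.3 mm/day.

C ≈ 3.3 mm/day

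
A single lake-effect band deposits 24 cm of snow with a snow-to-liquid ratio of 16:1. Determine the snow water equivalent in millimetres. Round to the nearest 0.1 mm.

SWE ≈ 15.0 mm

SWE = snow depth / ratio = 24 cm / 16 = 1.500 cm = 15.0 mm.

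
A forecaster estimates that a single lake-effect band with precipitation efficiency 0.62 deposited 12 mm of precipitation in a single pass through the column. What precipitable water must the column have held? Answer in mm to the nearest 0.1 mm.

PW = precipitation / ε = 12 / 0.62 = 19.4 mm.

PW ≈ 19.4 mm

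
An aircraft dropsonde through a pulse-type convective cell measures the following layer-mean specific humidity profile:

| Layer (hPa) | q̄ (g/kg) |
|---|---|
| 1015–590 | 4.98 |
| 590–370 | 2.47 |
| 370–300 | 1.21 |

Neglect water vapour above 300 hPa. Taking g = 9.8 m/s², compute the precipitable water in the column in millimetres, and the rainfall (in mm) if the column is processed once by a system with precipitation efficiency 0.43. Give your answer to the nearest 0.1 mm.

PW ≈ 28.0 mm; rainfall ≈ 12.0 mm

Precipitable water is the column-integrated vapour mass per unit area: PW = (1/g) Σ q̄ Δp, with q in kg/kg and Δp in Pa (1 kg/m² of water = 1 mm).
Layer 1015–590 hPa: Δp = 425 hPa = 42500 Pa, q̄ = 0.00498 kg/kg → 0.00498 × 42500 / 9.8 = 21.60 mm
Layer 590–370 hPa: Δp = 220 hPa = 22000 Pa, q̄ = 0.00247 kg/kg → 0.00247 × 22000 / 9.8 = 5.54 mm
Layer 370–300 hPa: Δp = 70 hPa = 7000 Pa, q̄ = 0.00121 kg/kg → 0.00121 × 7000 / 9.8 = 0.86 mm
PW = 21.60 + 5.54 + 0.86 = 28.00 ≈ 28.0 mm.
Rainfall = ε × PW = 0.43 × 28.0 = 12.0 mm.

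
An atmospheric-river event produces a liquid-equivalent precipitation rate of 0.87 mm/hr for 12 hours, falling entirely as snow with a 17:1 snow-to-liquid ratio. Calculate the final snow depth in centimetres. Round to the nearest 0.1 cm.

snow depth ≈ 17.7 cm

Liquid-equivalent depth = 0.87 × 12 = 10.44 mm.
Snow depth = 10.44 mm × 17 = 177.48 mm = 17.7 cm.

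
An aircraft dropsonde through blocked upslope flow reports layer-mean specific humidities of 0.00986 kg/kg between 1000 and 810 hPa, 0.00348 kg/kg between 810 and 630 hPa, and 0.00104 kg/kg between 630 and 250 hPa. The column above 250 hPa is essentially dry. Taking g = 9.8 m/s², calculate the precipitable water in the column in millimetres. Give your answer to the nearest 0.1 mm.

PW ≈ 29.5 mm

Precipitable water is the column-integrated vapour mass per unit area: PW = (1/g) Σ q̄ Δp, with q in kg/kg and Δp in Pa (1 kg/m² of water = 1 mm).
Layer 1000–810 hPa: Δp = 190 hPa = 19000 Pa, q̄ = 0.00986 kg/kg → 0.00986 × 19000 / 9.8 = 19.12 mm
Layer 810–630 hPa: Δp = 180 hPa = 18000 Pa, q̄ = 0.00348 kg/kg → 0.00348 × 18000 / 9.8 = 6.39 mm
Layer 630–250 hPa: Δp = 380 hPa = 38000 Pa, q̄ = 0.00104 kg/kg → 0.00104 × 38000 / 9.8 = 4.03 mm
PW = 19.12 + 6.39 + 4.03 = 29.54 ≈ 29.5 mm.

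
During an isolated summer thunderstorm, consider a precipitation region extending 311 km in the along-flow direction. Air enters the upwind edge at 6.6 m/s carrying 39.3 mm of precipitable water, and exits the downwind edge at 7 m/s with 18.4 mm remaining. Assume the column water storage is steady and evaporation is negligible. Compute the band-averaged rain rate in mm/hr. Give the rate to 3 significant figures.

R ≈ 1.51 mm/hr

Column moisture flux per unit crosswind length is F = V × PW.
Inflow: F_in = 6.6 × 39.3 = 259.38 mm·m/s
Outflow: F_out = 7 × 18.4 = 128.8 mm·m/s
Steady-state rate R = (F_in − F_out)/L = (259.38 − 128.8) / 311000 m = 4.199e-04 mm/s.
R = 4.199e-04 × 3600 = 1.51 mm/hr.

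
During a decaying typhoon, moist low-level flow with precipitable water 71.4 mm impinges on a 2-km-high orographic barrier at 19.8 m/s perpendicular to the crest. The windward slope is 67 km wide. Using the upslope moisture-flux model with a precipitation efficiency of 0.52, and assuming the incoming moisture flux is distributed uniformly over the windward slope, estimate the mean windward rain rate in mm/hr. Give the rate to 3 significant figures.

Incoming column moisture flux per unit ridge length: F = V × PW = 19.8 × 71.4 = 1413.72 mm·m/s.
Spread over the 67 km slope with efficiency ε = 0.52: R = ε·F/W = 0.52 × 1413.72 / 67000 m = 1.097e-02 mm/s.
R = 1.097e-02 × 3600 = 39.5 mm/hr.

R ≈ 39.5 mm/hr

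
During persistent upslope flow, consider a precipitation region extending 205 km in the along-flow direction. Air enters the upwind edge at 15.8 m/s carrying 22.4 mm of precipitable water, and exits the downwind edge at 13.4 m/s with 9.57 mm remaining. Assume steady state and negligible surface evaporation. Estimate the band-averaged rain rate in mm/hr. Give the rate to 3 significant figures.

Column moisture flux per unit crosswind length is F = V × PW.
Inflow: F_in = 15.8 × 22.4 = 353.92 mm·m/s
Outflow: F_out = 13.4 × 9.57 = 128.238 mm·m/s
Steady-state rate R = (F_in − F_out)/L = (353.92 − 128.238) / 205000 m = 1.101e-03 mm/s.
R = 1.101e-03 × 3600 = 3.96 mm/hr.

R ≈ 3.96 mm/hr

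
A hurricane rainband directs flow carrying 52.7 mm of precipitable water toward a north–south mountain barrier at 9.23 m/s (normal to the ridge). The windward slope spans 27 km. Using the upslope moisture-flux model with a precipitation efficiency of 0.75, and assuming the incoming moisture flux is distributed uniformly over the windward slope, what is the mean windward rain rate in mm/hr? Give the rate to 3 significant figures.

R ≈ 48.6 mm/hr

Incoming column moisture flux per unit ridge length: F = V × PW = 9.23 × 52.7 = 486.421 mm·m/s.
Spread over the 27 km slope with efficiency ε = 0.75: R = ε·F/W = 0.75 × 486.421 / 27000 m = 1.351e-02 mm/s.
R = 1.351e-02 × 3600 = 48.6 mm/hr.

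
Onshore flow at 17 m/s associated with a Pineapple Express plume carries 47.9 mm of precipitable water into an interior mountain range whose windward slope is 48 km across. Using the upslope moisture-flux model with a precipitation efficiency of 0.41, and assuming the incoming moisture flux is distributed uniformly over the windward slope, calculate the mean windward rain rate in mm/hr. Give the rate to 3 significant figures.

R ≈ 25.0 mm/hr

Incoming column moisture flux per unit ridge length: F = V × PW = 17 × 47.9 = 814.3 mm·m/s.
Spread over the 48 km slope with efficiency ε = 0.41: R = ε·F/W = 0.41 × 814.3 / 48000 m = 6.955e-03 mm/s.
R = 6.955e-03 × 3600 = 25.0 mm/hr.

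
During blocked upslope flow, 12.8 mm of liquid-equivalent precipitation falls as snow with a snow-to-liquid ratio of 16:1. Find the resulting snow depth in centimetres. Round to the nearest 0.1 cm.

snow depth ≈ 20.5 cm

Snow depth = liquid × ratio = 12.8 mm × 16 = 204.8 mm = 20.5 cm.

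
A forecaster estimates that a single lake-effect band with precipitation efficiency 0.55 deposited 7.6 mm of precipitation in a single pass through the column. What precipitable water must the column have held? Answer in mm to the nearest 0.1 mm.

PW ≈ 13.8 mm

PW = precipitation / ε = 7.6 / 0.55 = 13.8 mm.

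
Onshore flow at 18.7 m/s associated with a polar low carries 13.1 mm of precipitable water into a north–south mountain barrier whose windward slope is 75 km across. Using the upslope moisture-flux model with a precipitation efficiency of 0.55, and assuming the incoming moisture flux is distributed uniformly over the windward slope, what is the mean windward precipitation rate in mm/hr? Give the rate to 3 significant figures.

Incoming column moisture flux per unit ridge length: F = V × PW = 18.7 × 13.1 = 244.97 mm·m/s.
Spread over the 75 km slope with efficiency ε = 0.55: R = ε·F/W = 0.55 × 244.97 / 75000 m = 1.796e-03 mm/s.
R = 1.796e-03 × 3600 = 6.47 mm/hr.

R ≈ 6.47 mm/hr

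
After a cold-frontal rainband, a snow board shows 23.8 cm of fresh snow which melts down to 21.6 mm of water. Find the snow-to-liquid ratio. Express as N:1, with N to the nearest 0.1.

ratio ≈ 11.0

Ratio = snow depth / SWE = 238 mm / 21.6 mm = 11.0, i.e. 11.0:1.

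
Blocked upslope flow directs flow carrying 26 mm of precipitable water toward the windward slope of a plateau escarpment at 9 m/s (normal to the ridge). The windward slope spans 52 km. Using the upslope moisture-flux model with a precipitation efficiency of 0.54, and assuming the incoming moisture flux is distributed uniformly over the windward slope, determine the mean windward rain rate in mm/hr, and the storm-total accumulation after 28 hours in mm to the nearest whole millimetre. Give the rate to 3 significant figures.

R ≈ 8.75 mm/hr; total ≈ 245 mm

Incoming column moisture flux per unit ridge length: F = V × PW = 9 × 26 = 234 mm·m/s.
Spread over the 52 km slope with efficiency ε = 0.54: R = ε·F/W = 0.54 × 234 / 52000 m = 2.430e-03 mm/s.
R = 2.430e-03 × 3600 = 8.75 mm/hr.
Over 28 h: total = 8.75 × 28 = 245 mm.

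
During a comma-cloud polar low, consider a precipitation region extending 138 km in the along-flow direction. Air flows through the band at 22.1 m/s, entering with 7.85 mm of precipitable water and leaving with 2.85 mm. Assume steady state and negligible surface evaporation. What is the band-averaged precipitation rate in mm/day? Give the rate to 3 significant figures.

Column moisture flux per unit crosswind length is F = V × PW.
Inflow: F_in = 22.1 × 7.85 = 173.485 mm·m/s
Outflow: F_out = 22.1 × 2.85 = 62.985 mm·m/s
Steady-state rate R = (F_in − F_out)/L = (173.485 − 62.985) / 138000 m = 8.007e-04 mm/s.
R = 8.007e-04 × 3600 × 24 = 69.2 mm/day.

R ≈ 69.2 mm/day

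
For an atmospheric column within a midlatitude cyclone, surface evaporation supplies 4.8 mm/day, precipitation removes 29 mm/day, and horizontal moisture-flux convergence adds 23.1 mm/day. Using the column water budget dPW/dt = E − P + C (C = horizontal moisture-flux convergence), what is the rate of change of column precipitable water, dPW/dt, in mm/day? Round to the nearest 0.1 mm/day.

dPW/dt = E − P + C = 4.8 − 29 + (23.1) = -1.1 mm/day.

dPW/dt ≈ -1.1 mm/day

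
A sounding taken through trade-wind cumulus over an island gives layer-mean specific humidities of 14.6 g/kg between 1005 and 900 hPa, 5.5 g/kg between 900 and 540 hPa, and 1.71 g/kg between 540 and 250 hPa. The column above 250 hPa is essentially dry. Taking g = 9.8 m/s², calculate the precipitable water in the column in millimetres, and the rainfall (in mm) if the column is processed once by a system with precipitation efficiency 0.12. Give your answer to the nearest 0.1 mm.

PW ≈ 40.9 mm; rainfall ≈ 4.9 mm

Precipitable water is the column-integrated vapour mass per unit area: PW = (1/g) Σ q̄ Δp, with q in kg/kg and Δp in Pa (1 kg/m² of water = 1 mm).
Layer 1005–900 hPa: Δp = 105 hPa = 10500 Pa, q̄ = 0.0146 kg/kg → 0.0146 × 10500 / 9.8 = 15.64 mm
Layer 900–540 hPa: Δp = 360 hPa = 36000 Pa, q̄ = 0.0055 kg/kg → 0.0055 × 36000 / 9.8 = 20.20 mm
Layer 540–250 hPa: Δp = 290 hPa = 29000 Pa, q̄ = 0.00171 kg/kg → 0.00171 × 29000 / 9.8 = 5.06 mm
PW = 15.64 + 20.20 + 5.06 = 40.90 ≈ 40.9 mm.
Rainfall = ε × PW = 0.12 × 40.9 = 4.9 mm.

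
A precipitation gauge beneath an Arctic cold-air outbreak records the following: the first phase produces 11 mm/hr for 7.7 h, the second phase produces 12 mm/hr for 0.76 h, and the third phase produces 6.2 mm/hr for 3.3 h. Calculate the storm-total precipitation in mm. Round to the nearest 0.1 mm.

total ≈ 114.3 mm

Total = Σ Rᵢ Δtᵢ = 11 × 7.7 + 12 × 0.76 + 6.2 × 3.3
      = 84.7 + 9.12 + 20.46 = 114.3 mm.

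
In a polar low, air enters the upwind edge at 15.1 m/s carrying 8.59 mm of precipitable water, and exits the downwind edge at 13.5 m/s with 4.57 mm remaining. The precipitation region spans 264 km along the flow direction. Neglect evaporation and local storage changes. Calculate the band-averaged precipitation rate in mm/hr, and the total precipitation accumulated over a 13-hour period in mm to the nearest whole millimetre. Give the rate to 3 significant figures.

R ≈ 0.927 mm/hr; total ≈ 12 mm

Column moisture flux per unit crosswind length is F = V × PW.
Inflow: F_in = 15.1 × 8.59 = 129.709 mm·m/s
Outflow: F_out = 13.5 × 4.57 = 61.695 mm·m/s
Steady-state rate R = (F_in − F_out)/L = (129.709 − 61.695) / 264000 m = 2.576e-04 mm/s.
R = 2.576e-04 × 3600 = 0.927 mm/hr.
Over 13 h: total = 0.927 × 13 = 12.051 ≈ 12 mm.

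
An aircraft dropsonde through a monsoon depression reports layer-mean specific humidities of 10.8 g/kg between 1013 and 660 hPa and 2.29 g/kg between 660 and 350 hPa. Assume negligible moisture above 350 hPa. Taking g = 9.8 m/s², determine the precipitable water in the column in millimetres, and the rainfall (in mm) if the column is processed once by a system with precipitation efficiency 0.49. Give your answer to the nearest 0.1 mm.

Precipitable water is the column-integrated vapour mass per unit area: PW = (1/g) Σ q̄ Δp, with q in kg/kg and Δp in Pa (1 kg/m² of water = 1 mm).
Layer 1013–660 hPa: Δp = 353 hPa = 35300 Pa, q̄ = 0.0108 kg/kg → 0.0108 × 35300 / 9.8 = 38.90 mm
Layer 660–350 hPa: Δp = 310 hPa = 31000 Pa, q̄ = 0.00229 kg/kg → 0.00229 × 31000 / 9.8 = 7.24 mm
PW = 38.90 + 7.24 = 46.14 ≈ 46.1 mm.
Rainfall = ε × PW = 0.49 × 46.1 = 22.6 mm.

PW ≈ 46.1 mm; rainfall ≈ 22.6 mm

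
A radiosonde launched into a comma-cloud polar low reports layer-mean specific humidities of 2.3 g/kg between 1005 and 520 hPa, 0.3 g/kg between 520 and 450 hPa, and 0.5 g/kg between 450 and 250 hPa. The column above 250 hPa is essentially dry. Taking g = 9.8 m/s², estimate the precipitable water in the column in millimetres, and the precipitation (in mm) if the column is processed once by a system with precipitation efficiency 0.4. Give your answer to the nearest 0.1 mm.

Precipitable water is the column-integrated vapour mass per unit area: PW = (1/g) Σ q̄ Δp, with q in kg/kg and Δp in Pa (1 kg/m² of water = 1 mm).
Layer 1005–520 hPa: Δp = 485 hPa = 48500 Pa, q̄ = 0.0023 kg/kg → 0.0023 × 48500 / 9.8 = 11.38 mm
Layer 520–450 hPa: Δp = 70 hPa = 7000 Pa, q̄ = 0.0003 kg/kg → 0.0003 × 7000 / 9.8 = 0.21 mm
Layer 450–250 hPa: Δp = 200 hPa = 20000 Pa, q̄ = 0.0005 kg/kg → 0.0005 × 20000 / 9.8 = 1.02 mm
PW = 11.38 + 0.21 + 1.02 = 12.61 ≈ 12.6 mm.
Precipitation = ε × PW = 0.4 × 12.6 = 5.0 mm.

PW ≈ 12.6 mm; precipitation ≈ 5.0 mm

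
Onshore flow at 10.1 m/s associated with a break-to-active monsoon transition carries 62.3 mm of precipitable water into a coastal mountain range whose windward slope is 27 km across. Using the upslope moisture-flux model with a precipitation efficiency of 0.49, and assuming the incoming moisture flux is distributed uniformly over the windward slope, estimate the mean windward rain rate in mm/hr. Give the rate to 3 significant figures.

R ≈ 41.1 mm/hr

Incoming column moisture flux per unit ridge length: F = V × PW = 10.1 × 62.3 = 629.23 mm·m/s.
Spread over the 27 km slope with efficiency ε = 0.49: R = ε·F/W = 0.49 × 629.23 / 27000 m = 1.142e-02 mm/s.
R = 1.142e-02 × 3600 = 41.1 mm/hr.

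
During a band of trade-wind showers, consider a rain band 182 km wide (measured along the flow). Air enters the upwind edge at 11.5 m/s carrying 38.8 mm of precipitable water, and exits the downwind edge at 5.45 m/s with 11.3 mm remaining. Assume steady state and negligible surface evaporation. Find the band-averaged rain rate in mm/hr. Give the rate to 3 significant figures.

R ≈ 7.61 mm/hr

Column moisture flux per unit crosswind length is F = V × PW.
Inflow: F_in = 11.5 × 38.8 = 446.2 mm·m/s
Outflow: F_out = 5.45 × 11.3 = 61.585 mm·m/s
Steady-state rate R = (F_in − F_out)/L = (446.2 − 61.585) / 182000 m = 2.113e-03 mm/s.
R = 2.113e-03 × 3600 = 7.61 mm/hr.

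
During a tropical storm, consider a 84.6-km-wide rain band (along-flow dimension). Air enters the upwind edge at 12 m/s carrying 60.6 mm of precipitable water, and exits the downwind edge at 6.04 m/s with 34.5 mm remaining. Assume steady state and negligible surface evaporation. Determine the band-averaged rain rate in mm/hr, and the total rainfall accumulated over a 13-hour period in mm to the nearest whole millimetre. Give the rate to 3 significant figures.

Column moisture flux per unit crosswind length is F = V × PW.
Inflow: F_in = 12 × 60.6 = 727.2 mm·m/s
Outflow: F_out = 6.04 × 34.5 = 208.38 mm·m/s
Steady-state rate R = (F_in − F_out)/L = (727.2 − 208.38) / 84600 m = 6.133e-03 mm/s.
R = 6.133e-03 × 3600 = 22.1 mm/hr.
Over 13 h: total = 22.1 × 13 = 287.3 ≈ 287 mm.

R ≈ 22.1 mm/hr; total ≈ 287 mm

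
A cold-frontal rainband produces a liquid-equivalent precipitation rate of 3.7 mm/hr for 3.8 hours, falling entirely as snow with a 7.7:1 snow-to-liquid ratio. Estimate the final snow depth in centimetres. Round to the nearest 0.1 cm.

Liquid-equivalent depth = 3.7 × 3.8 = 14.06 mm.
Snow depth = 14.06 mm × 7.7 = 108.262 mm = 10.8 cm.

snow depth ≈ 10.8 cm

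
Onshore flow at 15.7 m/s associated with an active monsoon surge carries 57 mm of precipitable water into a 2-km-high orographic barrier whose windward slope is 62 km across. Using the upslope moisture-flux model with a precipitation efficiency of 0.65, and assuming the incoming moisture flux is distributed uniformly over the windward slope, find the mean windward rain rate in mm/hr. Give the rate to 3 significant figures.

Incoming column moisture flux per unit ridge length: F = V × PW = 15.7 × 57 = 894.9 mm·m/s.
Spread over the 62 km slope with efficiency ε = 0.65: R = ε·F/W = 0.65 × 894.9 / 62000 m = 9.382e-03 mm/s.
R = 9.382e-03 × 3600 = 33.8 mm/hr.

R ≈ 33.8 mm/hr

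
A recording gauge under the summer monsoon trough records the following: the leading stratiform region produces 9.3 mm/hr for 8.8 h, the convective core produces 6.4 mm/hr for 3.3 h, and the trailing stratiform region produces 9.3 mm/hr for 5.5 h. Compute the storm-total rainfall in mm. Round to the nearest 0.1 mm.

Total = Σ Rᵢ Δtᵢ = 9.3 × 8.8 + 6.4 × 3.3 + 9.3 × 5.5
      = 81.84 + 21.12 + 51.15 = 154.1 mm.

total ≈ 154.1 mm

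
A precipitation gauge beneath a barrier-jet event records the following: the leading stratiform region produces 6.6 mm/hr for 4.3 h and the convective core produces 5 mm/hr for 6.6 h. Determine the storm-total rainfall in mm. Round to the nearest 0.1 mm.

total ≈ 61.4 mm

Total = Σ Rᵢ Δtᵢ = 6.6 × 4.3 + 5 × 6.6
      = 28.38 + 33 = 61.4 mm.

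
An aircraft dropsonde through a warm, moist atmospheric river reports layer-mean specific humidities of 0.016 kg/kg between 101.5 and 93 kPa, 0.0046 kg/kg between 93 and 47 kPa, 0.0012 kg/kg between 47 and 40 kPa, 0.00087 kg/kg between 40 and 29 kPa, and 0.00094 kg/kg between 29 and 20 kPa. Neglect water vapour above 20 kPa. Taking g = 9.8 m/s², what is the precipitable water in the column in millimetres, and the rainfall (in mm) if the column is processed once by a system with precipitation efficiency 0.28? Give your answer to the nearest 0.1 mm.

PW ≈ 38.2 mm; rainfall ≈ 10.7 mm

Precipitable water is the column-integrated vapour mass per unit area: PW = (1/g) Σ q̄ Δp, with q in kg/kg and Δp in Pa (1 kg/m² of water = 1 mm).
Layer 101.5–93 kPa: Δp = 85 hPa = 8500 Pa, q̄ = 0.016 kg/kg → 0.016 × 8500 / 9.8 = 13.88 mm
Layer 93–47 kPa: Δp = 460 hPa = 46000 Pa, q̄ = 0.0046 kg/kg → 0.0046 × 46000 / 9.8 = 21.59 mm
Layer 47–40 kPa: Δp = 70 hPa = 7000 Pa, q̄ = 0.0012 kg/kg → 0.0012 × 7000 / 9.8 = 0.86 mm
Layer 40–29 kPa: Δp = 110 hPa = 11000 Pa, q̄ = 0.00087 kg/kg → 0.00087 × 11000 / 9.8 = 0.98 mm
Layer 29–20 kPa: Δp = 90 hPa = 9000 Pa, q̄ = 0.00094 kg/kg → 0.00094 × 9000 / 9.8 = 0.86 mm
PW = 13.88 + 21.59 + 0.86 + 0.98 + 0.86 = 38.17 ≈ 38.2 mm.
Rainfall = ε × PW = 0.28 × 38.2 = 10.7 mm.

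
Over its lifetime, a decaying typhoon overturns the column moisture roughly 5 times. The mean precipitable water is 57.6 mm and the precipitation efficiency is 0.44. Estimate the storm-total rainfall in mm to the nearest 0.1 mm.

Each cycle deposits ε × PW = 0.44 × 57.6 = 25.344 mm.
Over 5 cycles: 5 × 25.344 = 126.7 mm.

rainfall ≈ 126.7 mm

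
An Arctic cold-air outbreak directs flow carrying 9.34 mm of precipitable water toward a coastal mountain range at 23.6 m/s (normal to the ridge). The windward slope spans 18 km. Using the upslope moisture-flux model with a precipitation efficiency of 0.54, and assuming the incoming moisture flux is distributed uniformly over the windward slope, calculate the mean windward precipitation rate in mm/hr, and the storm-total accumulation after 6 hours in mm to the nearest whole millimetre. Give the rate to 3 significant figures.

Incoming column moisture flux per unit ridge length: F = V × PW = 23.6 × 9.34 = 220.424 mm·m/s.
Spread over the 18 km slope with efficiency ε = 0.54: R = ε·F/W = 0.54 × 220.424 / 18000 m = 6.613e-03 mm/s.
R = 6.613e-03 × 3600 = 23.8 mm/hr.
Over 6 h: total = 23.8 × 6 = 142.8 ≈ 143 mm.

R ≈ 23.8 mm/hr; total ≈ 143 mm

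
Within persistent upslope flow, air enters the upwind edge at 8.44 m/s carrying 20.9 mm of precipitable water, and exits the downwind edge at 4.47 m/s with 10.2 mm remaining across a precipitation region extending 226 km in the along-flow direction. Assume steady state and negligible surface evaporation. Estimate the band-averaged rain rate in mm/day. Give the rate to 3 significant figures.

R ≈ 50.0 mm/day

Column moisture flux per unit crosswind length is F = V × PW.
Inflow: F_in = 8.44 × 20.9 = 176.396 mm·m/s
Outflow: F_out = 4.47 × 10.2 = 45.594 mm·m/s
Steady-state rate R = (F_in − F_out)/L = (176.396 − 45.594) / 226000 m = 5.788e-04 mm/s.
R = 5.788e-04 × 3600 × 24 = 50.0 mm/day.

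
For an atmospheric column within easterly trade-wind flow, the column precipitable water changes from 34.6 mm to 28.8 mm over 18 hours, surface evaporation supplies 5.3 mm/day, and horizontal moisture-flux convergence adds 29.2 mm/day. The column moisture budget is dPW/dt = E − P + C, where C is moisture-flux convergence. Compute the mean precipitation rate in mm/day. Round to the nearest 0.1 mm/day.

dPW/dt = (28.8 − 34.6) mm / (18/24 day) = -7.733 mm/day.
P = E + C − dPW/dt = 5.3 + (29.2) − (-7.733) = 42.2 mm/day.

P ≈ 42.2 mm/day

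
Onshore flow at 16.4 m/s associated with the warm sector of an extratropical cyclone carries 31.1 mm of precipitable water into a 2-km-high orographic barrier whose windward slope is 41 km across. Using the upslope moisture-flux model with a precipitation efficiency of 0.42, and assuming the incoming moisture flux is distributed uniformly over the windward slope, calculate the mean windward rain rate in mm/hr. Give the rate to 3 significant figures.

Incoming column moisture flux per unit ridge length: F = V × PW = 16.4 × 31.1 = 510.04 mm·m/s.
Spread over the 41 km slope with efficiency ε = 0.42: R = ε·F/W = 0.42 × 510.04 / 41000 m = 5.225e-03 mm/s.
R = 5.225e-03 × 3600 = 18.8 mm/hr.

R ≈ 18.8 mm/hr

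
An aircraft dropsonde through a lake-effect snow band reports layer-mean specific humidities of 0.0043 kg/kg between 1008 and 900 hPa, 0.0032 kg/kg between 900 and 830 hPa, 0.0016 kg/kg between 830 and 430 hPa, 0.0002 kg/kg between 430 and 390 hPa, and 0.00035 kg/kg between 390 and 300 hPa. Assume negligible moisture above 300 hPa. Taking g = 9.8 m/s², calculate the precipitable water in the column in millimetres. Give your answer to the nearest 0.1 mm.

PW ≈ 14.0 mm

Precipitable water is the column-integrated vapour mass per unit area: PW = (1/g) Σ q̄ Δp, with q in kg/kg and Δp in Pa (1 kg/m² of water = 1 mm).
Layer 1008–900 hPa: Δp = 108 hPa = 10800 Pa, q̄ = 0.0043 kg/kg → 0.0043 × 10800 / 9.8 = 4.74 mm
Layer 900–830 hPa: Δp = 70 hPa = 7000 Pa, q̄ = 0.0032 kg/kg → 0.0032 × 7000 / 9.8 = 2.29 mm
Layer 830–430 hPa: Δp = 400 hPa = 40000 Pa, q̄ = 0.0016 kg/kg → 0.0016 × 40000 / 9.8 = 6.53 mm
Layer 430–390 hPa: Δp = 40 hPa = 4000 Pa, q̄ = 0.0002 kg/kg → 0.0002 × 4000 / 9.8 = 0.08 mm
Layer 390–300 hPa: Δp = 90 hPa = 9000 Pa, q̄ = 0.00035 kg/kg → 0.00035 × 9000 / 9.8 = 0.32 mm
PW = 4.74 + 2.29 + 6.53 + 0.08 + 0.32 = 13.96 ≈ 14.0 mm.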